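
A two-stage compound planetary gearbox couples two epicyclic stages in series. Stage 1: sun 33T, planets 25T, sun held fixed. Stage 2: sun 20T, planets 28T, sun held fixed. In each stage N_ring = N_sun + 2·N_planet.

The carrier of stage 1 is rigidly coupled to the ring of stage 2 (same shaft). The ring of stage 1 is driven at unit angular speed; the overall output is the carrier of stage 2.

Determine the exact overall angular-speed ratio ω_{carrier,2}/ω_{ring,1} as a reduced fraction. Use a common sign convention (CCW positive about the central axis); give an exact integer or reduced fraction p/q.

1577/2784

Stage 1: N_ring = 33 + 2·25 = 83
Stage 1: 33(ω_s−ω_c) = −83(ω_r−ω_c),  ω_s=0, ω_r=1
Stage 1: 33(0−ω_c) = −83(1−ω_c)  ⇒  116ω_c = 83  ⇒  ω_c = 83/116
  ⇒ ω_c¹/ω_r¹ = 83/116
Stage 2: N_ring = 20 + 2·28 = 76
Stage 2: 20(ω_s−ω_c) = −76(ω_r−ω_c),  ω_s=0, ω_r=1
Stage 2: 20(0−ω_c) = −76(1−ω_c)  ⇒  96ω_c = 76  ⇒  ω_c = 19/24
  ⇒ ω_c²/ω_r² = 19/24
Coupling ω_r² = ω_c¹ ⇒ overall = 83/116 × 19/24 = 1577/2784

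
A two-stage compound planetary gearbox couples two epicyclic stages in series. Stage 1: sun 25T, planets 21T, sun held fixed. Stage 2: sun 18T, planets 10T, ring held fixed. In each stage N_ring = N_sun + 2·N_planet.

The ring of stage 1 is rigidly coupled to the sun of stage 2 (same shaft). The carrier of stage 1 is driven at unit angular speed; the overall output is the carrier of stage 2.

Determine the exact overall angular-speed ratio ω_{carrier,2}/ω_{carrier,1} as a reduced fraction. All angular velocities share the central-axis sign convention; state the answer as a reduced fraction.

Stage 1: N_ring = 25 + 2·21 = 67
Stage 1: 25(ω_s−ω_c) = −67(ω_r−ω_c),  ω_s=0, ω_c=1
Stage 1: ω_r = 1 − (25/67)(0−1) = 92/67
  ⇒ ω_r¹/ω_c¹ = 92/67
Stage 2: N_ring = 18 + 2·10 = 38
Stage 2: 18(ω_s−ω_c) = −38(ω_r−ω_c),  ω_r=0, ω_s=1
Stage 2: 18(1−ω_c) = −38(0−ω_c)  ⇒  56ω_c = 18  ⇒  ω_c = 9/28
  ⇒ ω_c²/ω_s² = 9/28
Coupling ω_s² = ω_r¹ ⇒ overall = 92/67 × 9/28 = 207/469

207/469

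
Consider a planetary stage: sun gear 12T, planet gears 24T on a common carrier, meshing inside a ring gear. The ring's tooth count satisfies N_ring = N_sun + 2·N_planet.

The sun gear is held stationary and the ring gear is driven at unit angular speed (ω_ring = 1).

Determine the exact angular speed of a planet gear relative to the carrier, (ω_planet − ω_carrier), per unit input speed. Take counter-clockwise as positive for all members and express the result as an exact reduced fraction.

N_ring = 12 + 2·24 = 60
12(ω_s−ω_c) = −60(ω_r−ω_c),  ω_s=0, ω_r=1
12(0−ω_c) = −60(1−ω_c)  ⇒  72ω_c = 60  ⇒  ω_c = 5/6
sun–planet: 12·(0−5/6) = −24·(ω_p−ω_c)  ⇒  ω_p−ω_c = −(12/24)·(-5/6) = 5/12

5/12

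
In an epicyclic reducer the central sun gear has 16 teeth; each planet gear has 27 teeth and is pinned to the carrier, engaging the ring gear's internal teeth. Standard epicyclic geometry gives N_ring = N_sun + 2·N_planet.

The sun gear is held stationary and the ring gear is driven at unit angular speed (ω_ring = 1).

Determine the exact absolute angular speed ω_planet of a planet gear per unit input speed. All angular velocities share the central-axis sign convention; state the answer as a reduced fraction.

35/27

N_ring = 16 + 2·27 = 70
16(ω_s−ω_c) = −70(ω_r−ω_c),  ω_s=0, ω_r=1
16(0−ω_c) = −70(1−ω_c)  ⇒  86ω_c = 70  ⇒  ω_c = 35/43
sun–planet: 16·(0−35/43) = −27·(ω_p−ω_c)  ⇒  ω_p−ω_c = −(16/27)·(-35/43) = 560/1161
ω_p = 35/43 + 560/1161 = 35/27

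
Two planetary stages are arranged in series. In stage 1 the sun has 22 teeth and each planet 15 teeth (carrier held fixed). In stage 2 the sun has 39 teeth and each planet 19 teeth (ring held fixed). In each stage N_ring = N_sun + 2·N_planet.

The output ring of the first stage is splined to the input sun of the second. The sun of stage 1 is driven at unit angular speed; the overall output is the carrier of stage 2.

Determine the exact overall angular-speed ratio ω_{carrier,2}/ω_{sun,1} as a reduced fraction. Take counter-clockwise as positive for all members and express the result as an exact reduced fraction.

Stage 1: N_ring = 22 + 2·15 = 52
Stage 1: 22(ω_s−ω_c) = −52(ω_r−ω_c),  ω_c=0, ω_s=1
Stage 1: ω_r = 0 − (22/52)(1−0) = -11/26
  ⇒ ω_r¹/ω_s¹ = -11/26
Stage 2: N_ring = 39 + 2·19 = 77
Stage 2: 39(ω_s−ω_c) = −77(ω_r−ω_c),  ω_r=0, ω_s=1
Stage 2: 39(1−ω_c) = −77(0−ω_c)  ⇒  116ω_c = 39  ⇒  ω_c = 39/116
  ⇒ ω_c²/ω_s² = 39/116
Coupling ω_s² = ω_r¹ ⇒ overall = -11/26 × 39/116 = -33/232

-33/232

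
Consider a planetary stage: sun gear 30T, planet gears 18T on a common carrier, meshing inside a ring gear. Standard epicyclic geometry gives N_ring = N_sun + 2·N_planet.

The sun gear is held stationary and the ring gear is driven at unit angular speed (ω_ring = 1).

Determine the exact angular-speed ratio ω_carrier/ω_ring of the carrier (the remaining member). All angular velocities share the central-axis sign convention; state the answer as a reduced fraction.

N_ring = 30 + 2·18 = 66
30(ω_s−ω_c) = −66(ω_r−ω_c),  ω_s=0, ω_r=1
30(0−ω_c) = −66(1−ω_c)  ⇒  96ω_c = 66  ⇒  ω_c = 11/16
ω_c/ω_r = 11/16

11/16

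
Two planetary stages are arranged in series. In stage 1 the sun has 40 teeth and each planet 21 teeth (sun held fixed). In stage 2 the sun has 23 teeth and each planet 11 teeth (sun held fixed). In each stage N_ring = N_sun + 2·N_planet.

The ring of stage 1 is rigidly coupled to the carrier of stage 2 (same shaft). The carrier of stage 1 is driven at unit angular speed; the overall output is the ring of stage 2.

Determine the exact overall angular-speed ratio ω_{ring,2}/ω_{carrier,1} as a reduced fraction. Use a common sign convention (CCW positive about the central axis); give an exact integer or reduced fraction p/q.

4148/1845

Stage 1: N_ring = 40 + 2·21 = 82
Stage 1: 40(ω_s−ω_c) = −82(ω_r−ω_c),  ω_s=0, ω_c=1
Stage 1: ω_r = 1 − (40/82)(0−1) = 61/41
  ⇒ ω_r¹/ω_c¹ = 61/41
Stage 2: N_ring = 23 + 2·11 = 45
Stage 2: 23(ω_s−ω_c) = −45(ω_r−ω_c),  ω_s=0, ω_c=1
Stage 2: ω_r = 1 − (23/45)(0−1) = 68/45
  ⇒ ω_r²/ω_c² = 68/45
Coupling ω_c² = ω_r¹ ⇒ overall = 61/41 × 68/45 = 4148/1845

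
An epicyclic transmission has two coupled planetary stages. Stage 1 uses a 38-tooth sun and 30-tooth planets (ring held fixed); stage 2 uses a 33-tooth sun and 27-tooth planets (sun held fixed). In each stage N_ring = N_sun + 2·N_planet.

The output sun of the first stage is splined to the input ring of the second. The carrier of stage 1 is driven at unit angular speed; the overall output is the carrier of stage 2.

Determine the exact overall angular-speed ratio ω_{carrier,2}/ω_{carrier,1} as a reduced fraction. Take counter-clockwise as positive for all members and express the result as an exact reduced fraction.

493/190

Stage 1: N_ring = 38 + 2·30 = 98
Stage 1: 38(ω_s−ω_c) = −98(ω_r−ω_c),  ω_r=0, ω_c=1
Stage 1: ω_s = 1 − (98/38)(0−1) = 68/19
  ⇒ ω_s¹/ω_c¹ = 68/19
Stage 2: N_ring = 33 + 2·27 = 87
Stage 2: 33(ω_s−ω_c) = −87(ω_r−ω_c),  ω_s=0, ω_r=1
Stage 2: 33(0−ω_c) = −87(1−ω_c)  ⇒  120ω_c = 87  ⇒  ω_c = 29/40
  ⇒ ω_c²/ω_r² = 29/40
Coupling ω_r² = ω_s¹ ⇒ overall = 68/19 × 29/40 = 493/190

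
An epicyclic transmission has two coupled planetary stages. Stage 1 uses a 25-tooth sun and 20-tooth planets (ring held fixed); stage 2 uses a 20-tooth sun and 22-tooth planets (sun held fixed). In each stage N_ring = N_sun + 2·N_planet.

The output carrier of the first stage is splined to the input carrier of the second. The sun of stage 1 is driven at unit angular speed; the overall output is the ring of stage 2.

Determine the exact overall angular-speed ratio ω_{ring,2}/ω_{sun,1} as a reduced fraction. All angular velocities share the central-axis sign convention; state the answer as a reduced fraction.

35/96

Stage 1: N_ring = 25 + 2·20 = 65
Stage 1: 25(ω_s−ω_c) = −65(ω_r−ω_c),  ω_r=0, ω_s=1
Stage 1: 25(1−ω_c) = −65(0−ω_c)  ⇒  90ω_c = 25  ⇒  ω_c = 5/18
  ⇒ ω_c¹/ω_s¹ = 5/18
Stage 2: N_ring = 20 + 2·22 = 64
Stage 2: 20(ω_s−ω_c) = −64(ω_r−ω_c),  ω_s=0, ω_c=1
Stage 2: ω_r = 1 − (20/64)(0−1) = 21/16
  ⇒ ω_r²/ω_c² = 21/16
Coupling ω_c² = ω_c¹ ⇒ overall = 5/18 × 21/16 = 35/96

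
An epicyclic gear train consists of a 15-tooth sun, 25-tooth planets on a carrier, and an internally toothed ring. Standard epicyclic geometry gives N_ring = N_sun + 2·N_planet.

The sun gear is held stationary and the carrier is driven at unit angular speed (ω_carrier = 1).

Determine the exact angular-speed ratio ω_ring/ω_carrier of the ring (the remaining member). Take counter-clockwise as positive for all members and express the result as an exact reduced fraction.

16/13

N_ring = 15 + 2·25 = 65
15(ω_s−ω_c) = −65(ω_r−ω_c),  ω_s=0, ω_c=1
ω_r = 1 − (15/65)(0−1) = 16/13
ω_r/ω_c = 16/13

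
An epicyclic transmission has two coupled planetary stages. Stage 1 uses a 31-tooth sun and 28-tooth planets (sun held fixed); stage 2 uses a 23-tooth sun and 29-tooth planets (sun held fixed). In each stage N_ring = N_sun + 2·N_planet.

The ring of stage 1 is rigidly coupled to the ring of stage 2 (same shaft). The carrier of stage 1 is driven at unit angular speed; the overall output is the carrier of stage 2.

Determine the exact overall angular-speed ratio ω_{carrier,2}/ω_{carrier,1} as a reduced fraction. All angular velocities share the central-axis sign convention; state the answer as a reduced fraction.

Stage 1: N_ring = 31 + 2·28 = 87
Stage 1: 31(ω_s−ω_c) = −87(ω_r−ω_c),  ω_s=0, ω_c=1
Stage 1: ω_r = 1 − (31/87)(0−1) = 118/87
  ⇒ ω_r¹/ω_c¹ = 118/87
Stage 2: N_ring = 23 + 2·29 = 81
Stage 2: 23(ω_s−ω_c) = −81(ω_r−ω_c),  ω_s=0, ω_r=1
Stage 2: 23(0−ω_c) = −81(1−ω_c)  ⇒  104ω_c = 81  ⇒  ω_c = 81/104
  ⇒ ω_c²/ω_r² = 81/104
Coupling ω_r² = ω_r¹ ⇒ overall = 118/87 × 81/104 = 1593/1508

1593/1508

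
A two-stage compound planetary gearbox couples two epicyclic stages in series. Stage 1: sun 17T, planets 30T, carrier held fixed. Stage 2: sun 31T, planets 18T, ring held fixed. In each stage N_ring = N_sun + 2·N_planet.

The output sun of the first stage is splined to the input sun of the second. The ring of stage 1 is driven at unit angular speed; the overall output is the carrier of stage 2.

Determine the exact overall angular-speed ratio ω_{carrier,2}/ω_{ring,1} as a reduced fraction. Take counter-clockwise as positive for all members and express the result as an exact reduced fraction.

-341/238

Stage 1: N_ring = 17 + 2·30 = 77
Stage 1: 17(ω_s−ω_c) = −77(ω_r−ω_c),  ω_c=0, ω_r=1
Stage 1: ω_s = 0 − (77/17)(1−0) = -77/17
  ⇒ ω_s¹/ω_r¹ = -77/17
Stage 2: N_ring = 31 + 2·18 = 67
Stage 2: 31(ω_s−ω_c) = −67(ω_r−ω_c),  ω_r=0, ω_s=1
Stage 2: 31(1−ω_c) = −67(0−ω_c)  ⇒  98ω_c = 31  ⇒  ω_c = 31/98
  ⇒ ω_c²/ω_s² = 31/98
Coupling ω_s² = ω_s¹ ⇒ overall = -77/17 × 31/98 = -341/238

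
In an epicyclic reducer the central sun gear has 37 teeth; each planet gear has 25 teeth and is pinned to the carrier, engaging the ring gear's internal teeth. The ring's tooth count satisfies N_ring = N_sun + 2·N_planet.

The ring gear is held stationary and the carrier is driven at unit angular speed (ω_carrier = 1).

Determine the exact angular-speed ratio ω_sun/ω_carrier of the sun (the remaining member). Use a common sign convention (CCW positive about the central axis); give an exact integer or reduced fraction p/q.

N_ring = 37 + 2·25 = 87
37(ω_s−ω_c) = −87(ω_r−ω_c),  ω_r=0, ω_c=1
ω_s = 1 − (87/37)(0−1) = 124/37
ω_s/ω_c = 124/37

124/37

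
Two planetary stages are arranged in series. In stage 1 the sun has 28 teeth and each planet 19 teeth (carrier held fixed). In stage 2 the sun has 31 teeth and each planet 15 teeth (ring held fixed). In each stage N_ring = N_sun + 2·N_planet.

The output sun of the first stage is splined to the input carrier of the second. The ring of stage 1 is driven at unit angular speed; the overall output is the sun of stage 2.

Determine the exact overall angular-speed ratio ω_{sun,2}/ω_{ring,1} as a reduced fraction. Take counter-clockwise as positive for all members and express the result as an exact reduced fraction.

Stage 1: N_ring = 28 + 2·19 = 66
Stage 1: 28(ω_s−ω_c) = −66(ω_r−ω_c),  ω_c=0, ω_r=1
Stage 1: ω_s = 0 − (66/28)(1−0) = -33/14
  ⇒ ω_s¹/ω_r¹ = -33/14
Stage 2: N_ring = 31 + 2·15 = 61
Stage 2: 31(ω_s−ω_c) = −61(ω_r−ω_c),  ω_r=0, ω_c=1
Stage 2: ω_s = 1 − (61/31)(0−1) = 92/31
  ⇒ ω_s²/ω_c² = 92/31
Coupling ω_c² = ω_s¹ ⇒ overall = -33/14 × 92/31 = -1518/217

-1518/217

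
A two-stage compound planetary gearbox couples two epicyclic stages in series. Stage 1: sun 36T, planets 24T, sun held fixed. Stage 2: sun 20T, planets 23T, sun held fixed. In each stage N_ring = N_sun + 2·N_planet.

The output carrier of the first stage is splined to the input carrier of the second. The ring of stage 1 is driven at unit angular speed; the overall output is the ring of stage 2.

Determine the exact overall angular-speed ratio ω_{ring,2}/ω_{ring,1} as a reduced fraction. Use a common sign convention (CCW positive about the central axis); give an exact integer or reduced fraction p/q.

Stage 1: N_ring = 36 + 2·24 = 84
Stage 1: 36(ω_s−ω_c) = −84(ω_r−ω_c),  ω_s=0, ω_r=1
Stage 1: 36(0−ω_c) = −84(1−ω_c)  ⇒  120ω_c = 84  ⇒  ω_c = 7/10
  ⇒ ω_c¹/ω_r¹ = 7/10
Stage 2: N_ring = 20 + 2·23 = 66
Stage 2: 20(ω_s−ω_c) = −66(ω_r−ω_c),  ω_s=0, ω_c=1
Stage 2: ω_r = 1 − (20/66)(0−1) = 43/33
  ⇒ ω_r²/ω_c² = 43/33
Coupling ω_c² = ω_c¹ ⇒ overall = 7/10 × 43/33 = 301/330

301/330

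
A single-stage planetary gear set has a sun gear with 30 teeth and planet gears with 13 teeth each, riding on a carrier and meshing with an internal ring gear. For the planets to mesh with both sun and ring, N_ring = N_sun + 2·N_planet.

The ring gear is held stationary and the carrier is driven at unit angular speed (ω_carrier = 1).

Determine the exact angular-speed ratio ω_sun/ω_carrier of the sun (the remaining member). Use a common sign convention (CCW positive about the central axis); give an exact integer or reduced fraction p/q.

N_ring = 30 + 2·13 = 56
30(ω_s−ω_c) = −56(ω_r−ω_c),  ω_r=0, ω_c=1
ω_s = 1 − (56/30)(0−1) = 43/15
ω_s/ω_c = 43/15

43/15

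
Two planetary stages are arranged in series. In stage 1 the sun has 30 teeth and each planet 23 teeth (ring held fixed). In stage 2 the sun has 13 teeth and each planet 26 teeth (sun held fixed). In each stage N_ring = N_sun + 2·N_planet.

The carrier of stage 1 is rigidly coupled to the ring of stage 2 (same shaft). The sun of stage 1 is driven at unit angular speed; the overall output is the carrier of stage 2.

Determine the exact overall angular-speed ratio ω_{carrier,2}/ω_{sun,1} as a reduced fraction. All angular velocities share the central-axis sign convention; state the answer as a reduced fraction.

Stage 1: N_ring = 30 + 2·23 = 76
Stage 1: 30(ω_s−ω_c) = −76(ω_r−ω_c),  ω_r=0, ω_s=1
Stage 1: 30(1−ω_c) = −76(0−ω_c)  ⇒  106ω_c = 30  ⇒  ω_c = 15/53
  ⇒ ω_c¹/ω_s¹ = 15/53
Stage 2: N_ring = 13 + 2·26 = 65
Stage 2: 13(ω_s−ω_c) = −65(ω_r−ω_c),  ω_s=0, ω_r=1
Stage 2: 13(0−ω_c) = −65(1−ω_c)  ⇒  78ω_c = 65  ⇒  ω_c = 5/6
  ⇒ ω_c²/ω_r² = 5/6
Coupling ω_r² = ω_c¹ ⇒ overall = 15/53 × 5/6 = 25/106

25/106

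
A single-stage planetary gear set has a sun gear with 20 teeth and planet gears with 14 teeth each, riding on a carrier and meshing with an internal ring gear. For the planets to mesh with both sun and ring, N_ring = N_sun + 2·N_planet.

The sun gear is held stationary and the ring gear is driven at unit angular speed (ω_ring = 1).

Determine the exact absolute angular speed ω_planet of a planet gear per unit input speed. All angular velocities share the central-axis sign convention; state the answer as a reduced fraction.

N_ring = 20 + 2·14 = 48
20(ω_s−ω_c) = −48(ω_r−ω_c),  ω_s=0, ω_r=1
20(0−ω_c) = −48(1−ω_c)  ⇒  68ω_c = 48  ⇒  ω_c = 12/17
sun–planet: 20·(0−12/17) = −14·(ω_p−ω_c)  ⇒  ω_p−ω_c = −(20/14)·(-12/17) = 120/119
ω_p = 12/17 + 120/119 = 12/7

12/7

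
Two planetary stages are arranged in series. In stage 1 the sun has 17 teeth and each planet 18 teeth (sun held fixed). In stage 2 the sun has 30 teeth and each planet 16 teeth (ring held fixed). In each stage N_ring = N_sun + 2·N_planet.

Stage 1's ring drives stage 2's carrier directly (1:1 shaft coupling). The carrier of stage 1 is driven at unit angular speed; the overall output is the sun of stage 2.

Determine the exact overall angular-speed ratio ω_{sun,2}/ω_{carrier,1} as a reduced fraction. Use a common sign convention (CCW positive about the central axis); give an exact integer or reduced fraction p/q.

Stage 1: N_ring = 17 + 2·18 = 53
Stage 1: 17(ω_s−ω_c) = −53(ω_r−ω_c),  ω_s=0, ω_c=1
Stage 1: ω_r = 1 − (17/53)(0−1) = 70/53
  ⇒ ω_r¹/ω_c¹ = 70/53
Stage 2: N_ring = 30 + 2·16 = 62
Stage 2: 30(ω_s−ω_c) = −62(ω_r−ω_c),  ω_r=0, ω_c=1
Stage 2: ω_s = 1 − (62/30)(0−1) = 46/15
  ⇒ ω_s²/ω_c² = 46/15
Coupling ω_c² = ω_r¹ ⇒ overall = 70/53 × 46/15 = 644/159

644/159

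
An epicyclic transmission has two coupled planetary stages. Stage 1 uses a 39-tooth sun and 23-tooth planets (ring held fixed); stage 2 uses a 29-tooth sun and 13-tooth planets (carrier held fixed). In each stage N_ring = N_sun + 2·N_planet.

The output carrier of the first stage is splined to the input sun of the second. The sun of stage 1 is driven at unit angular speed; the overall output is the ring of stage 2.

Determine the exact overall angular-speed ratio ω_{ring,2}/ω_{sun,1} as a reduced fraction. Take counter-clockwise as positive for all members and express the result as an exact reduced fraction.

-1131/6820

Stage 1: N_ring = 39 + 2·23 = 85
Stage 1: 39(ω_s−ω_c) = −85(ω_r−ω_c),  ω_r=0, ω_s=1
Stage 1: 39(1−ω_c) = −85(0−ω_c)  ⇒  124ω_c = 39  ⇒  ω_c = 39/124
  ⇒ ω_c¹/ω_s¹ = 39/124
Stage 2: N_ring = 29 + 2·13 = 55
Stage 2: 29(ω_s−ω_c) = −55(ω_r−ω_c),  ω_c=0, ω_s=1
Stage 2: ω_r = 0 − (29/55)(1−0) = -29/55
  ⇒ ω_r²/ω_s² = -29/55
Coupling ω_s² = ω_c¹ ⇒ overall = 39/124 × -29/55 = -1131/6820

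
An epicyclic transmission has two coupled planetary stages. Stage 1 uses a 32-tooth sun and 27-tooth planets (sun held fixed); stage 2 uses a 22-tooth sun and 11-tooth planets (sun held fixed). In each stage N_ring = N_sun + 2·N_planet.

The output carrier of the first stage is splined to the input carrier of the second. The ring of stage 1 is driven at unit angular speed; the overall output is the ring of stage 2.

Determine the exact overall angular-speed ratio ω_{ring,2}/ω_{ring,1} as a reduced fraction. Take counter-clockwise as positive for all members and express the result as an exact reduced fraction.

129/118

Stage 1: N_ring = 32 + 2·27 = 86
Stage 1: 32(ω_s−ω_c) = −86(ω_r−ω_c),  ω_s=0, ω_r=1
Stage 1: 32(0−ω_c) = −86(1−ω_c)  ⇒  118ω_c = 86  ⇒  ω_c = 43/59
  ⇒ ω_c¹/ω_r¹ = 43/59
Stage 2: N_ring = 22 + 2·11 = 44
Stage 2: 22(ω_s−ω_c) = −44(ω_r−ω_c),  ω_s=0, ω_c=1
Stage 2: ω_r = 1 − (22/44)(0−1) = 3/2
  ⇒ ω_r²/ω_c² = 3/2
Coupling ω_c² = ω_c¹ ⇒ overall = 43/59 × 3/2 = 129/118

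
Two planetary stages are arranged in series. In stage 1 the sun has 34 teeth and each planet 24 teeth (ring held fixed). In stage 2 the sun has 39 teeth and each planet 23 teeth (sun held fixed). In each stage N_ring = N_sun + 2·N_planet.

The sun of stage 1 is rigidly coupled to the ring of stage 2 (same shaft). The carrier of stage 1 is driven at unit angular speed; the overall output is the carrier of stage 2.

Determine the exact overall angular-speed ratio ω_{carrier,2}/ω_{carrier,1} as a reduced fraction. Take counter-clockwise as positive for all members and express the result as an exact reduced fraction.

145/62

Stage 1: N_ring = 34 + 2·24 = 82
Stage 1: 34(ω_s−ω_c) = −82(ω_r−ω_c),  ω_r=0, ω_c=1
Stage 1: ω_s = 1 − (82/34)(0−1) = 58/17
  ⇒ ω_s¹/ω_c¹ = 58/17
Stage 2: N_ring = 39 + 2·23 = 85
Stage 2: 39(ω_s−ω_c) = −85(ω_r−ω_c),  ω_s=0, ω_r=1
Stage 2: 39(0−ω_c) = −85(1−ω_c)  ⇒  124ω_c = 85  ⇒  ω_c = 85/124
  ⇒ ω_c²/ω_r² = 85/124
Coupling ω_r² = ω_s¹ ⇒ overall = 58/17 × 85/124 = 145/62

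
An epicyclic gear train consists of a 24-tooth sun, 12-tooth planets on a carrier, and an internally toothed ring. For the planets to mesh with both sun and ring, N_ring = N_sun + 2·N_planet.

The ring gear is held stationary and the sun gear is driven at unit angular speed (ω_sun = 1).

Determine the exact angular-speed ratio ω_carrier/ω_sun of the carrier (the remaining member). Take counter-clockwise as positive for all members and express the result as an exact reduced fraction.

1/3

N_ring = 24 + 2·12 = 48
24(ω_s−ω_c) = −48(ω_r−ω_c),  ω_r=0, ω_s=1
24(1−ω_c) = −48(0−ω_c)  ⇒  72ω_c = 24  ⇒  ω_c = 1/3
ω_c/ω_s = 1/3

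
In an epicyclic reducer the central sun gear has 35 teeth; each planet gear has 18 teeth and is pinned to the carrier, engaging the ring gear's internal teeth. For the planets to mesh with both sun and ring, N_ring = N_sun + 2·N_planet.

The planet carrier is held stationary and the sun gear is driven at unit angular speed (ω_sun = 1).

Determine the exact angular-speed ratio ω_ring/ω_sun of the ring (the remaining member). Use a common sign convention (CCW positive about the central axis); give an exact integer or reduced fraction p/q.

N_ring = 35 + 2·18 = 71
35(ω_s−ω_c) = −71(ω_r−ω_c),  ω_c=0, ω_s=1
ω_r = 0 − (35/71)(1−0) = -35/71
ω_r/ω_s = -35/71

-35/71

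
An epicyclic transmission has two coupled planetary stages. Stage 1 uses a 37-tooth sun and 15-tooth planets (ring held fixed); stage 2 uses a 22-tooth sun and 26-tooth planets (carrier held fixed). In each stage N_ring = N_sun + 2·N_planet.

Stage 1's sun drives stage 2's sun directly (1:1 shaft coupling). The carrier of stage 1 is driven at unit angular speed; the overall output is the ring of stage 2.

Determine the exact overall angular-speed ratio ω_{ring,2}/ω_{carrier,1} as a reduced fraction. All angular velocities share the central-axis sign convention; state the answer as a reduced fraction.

Stage 1: N_ring = 37 + 2·15 = 67
Stage 1: 37(ω_s−ω_c) = −67(ω_r−ω_c),  ω_r=0, ω_c=1
Stage 1: ω_s = 1 − (67/37)(0−1) = 104/37
  ⇒ ω_s¹/ω_c¹ = 104/37
Stage 2: N_ring = 22 + 2·26 = 74
Stage 2: 22(ω_s−ω_c) = −74(ω_r−ω_c),  ω_c=0, ω_s=1
Stage 2: ω_r = 0 − (22/74)(1−0) = -11/37
  ⇒ ω_r²/ω_s² = -11/37
Coupling ω_s² = ω_s¹ ⇒ overall = 104/37 × -11/37 = -1144/1369

-1144/1369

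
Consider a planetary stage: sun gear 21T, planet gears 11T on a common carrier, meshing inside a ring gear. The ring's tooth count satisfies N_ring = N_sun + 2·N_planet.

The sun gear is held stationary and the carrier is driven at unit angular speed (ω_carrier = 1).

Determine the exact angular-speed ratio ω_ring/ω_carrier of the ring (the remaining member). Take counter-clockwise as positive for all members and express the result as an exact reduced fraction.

N_ring = 21 + 2·11 = 43
21(ω_s−ω_c) = −43(ω_r−ω_c),  ω_s=0, ω_c=1
ω_r = 1 − (21/43)(0−1) = 64/43
ω_r/ω_c = 64/43

64/43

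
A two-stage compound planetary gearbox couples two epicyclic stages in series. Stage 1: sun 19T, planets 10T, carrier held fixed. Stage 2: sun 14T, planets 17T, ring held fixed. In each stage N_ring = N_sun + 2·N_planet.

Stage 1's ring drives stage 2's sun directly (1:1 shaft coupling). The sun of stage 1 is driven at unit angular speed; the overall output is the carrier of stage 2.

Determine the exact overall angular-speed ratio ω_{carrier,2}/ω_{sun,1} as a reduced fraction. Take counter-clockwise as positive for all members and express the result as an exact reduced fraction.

-133/1209

Stage 1: N_ring = 19 + 2·10 = 39
Stage 1: 19(ω_s−ω_c) = −39(ω_r−ω_c),  ω_c=0, ω_s=1
Stage 1: ω_r = 0 − (19/39)(1−0) = -19/39
  ⇒ ω_r¹/ω_s¹ = -19/39
Stage 2: N_ring = 14 + 2·17 = 48
Stage 2: 14(ω_s−ω_c) = −48(ω_r−ω_c),  ω_r=0, ω_s=1
Stage 2: 14(1−ω_c) = −48(0−ω_c)  ⇒  62ω_c = 14  ⇒  ω_c = 7/31
  ⇒ ω_c²/ω_s² = 7/31
Coupling ω_s² = ω_r¹ ⇒ overall = -19/39 × 7/31 = -133/1209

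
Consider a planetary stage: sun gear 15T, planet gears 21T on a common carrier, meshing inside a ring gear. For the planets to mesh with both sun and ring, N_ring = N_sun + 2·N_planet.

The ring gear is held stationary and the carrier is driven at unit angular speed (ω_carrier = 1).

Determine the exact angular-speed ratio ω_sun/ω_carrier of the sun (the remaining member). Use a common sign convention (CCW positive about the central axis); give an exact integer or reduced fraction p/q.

N_ring = 15 + 2·21 = 57
15(ω_s−ω_c) = −57(ω_r−ω_c),  ω_r=0, ω_c=1
ω_s = 1 − (57/15)(0−1) = 24/5
ω_s/ω_c = 24/5

24/5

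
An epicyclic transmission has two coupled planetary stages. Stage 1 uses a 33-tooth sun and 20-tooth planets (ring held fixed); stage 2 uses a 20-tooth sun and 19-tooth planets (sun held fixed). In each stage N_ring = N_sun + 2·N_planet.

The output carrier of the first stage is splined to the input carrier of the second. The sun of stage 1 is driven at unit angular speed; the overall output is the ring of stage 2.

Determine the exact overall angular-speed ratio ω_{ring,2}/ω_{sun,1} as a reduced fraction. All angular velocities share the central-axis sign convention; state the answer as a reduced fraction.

1287/3074

Stage 1: N_ring = 33 + 2·20 = 73
Stage 1: 33(ω_s−ω_c) = −73(ω_r−ω_c),  ω_r=0, ω_s=1
Stage 1: 33(1−ω_c) = −73(0−ω_c)  ⇒  106ω_c = 33  ⇒  ω_c = 33/106
  ⇒ ω_c¹/ω_s¹ = 33/106
Stage 2: N_ring = 20 + 2·19 = 58
Stage 2: 20(ω_s−ω_c) = −58(ω_r−ω_c),  ω_s=0, ω_c=1
Stage 2: ω_r = 1 − (20/58)(0−1) = 39/29
  ⇒ ω_r²/ω_c² = 39/29
Coupling ω_c² = ω_c¹ ⇒ overall = 33/106 × 39/29 = 1287/3074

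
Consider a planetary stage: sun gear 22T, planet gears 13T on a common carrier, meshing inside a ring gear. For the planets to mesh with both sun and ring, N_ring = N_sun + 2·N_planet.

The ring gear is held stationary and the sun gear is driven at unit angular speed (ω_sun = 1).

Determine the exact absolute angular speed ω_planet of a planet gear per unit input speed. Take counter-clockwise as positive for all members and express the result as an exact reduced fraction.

N_ring = 22 + 2·13 = 48
22(ω_s−ω_c) = −48(ω_r−ω_c),  ω_r=0, ω_s=1
22(1−ω_c) = −48(0−ω_c)  ⇒  70ω_c = 22  ⇒  ω_c = 11/35
sun–planet: 22·(1−11/35) = −13·(ω_p−ω_c)  ⇒  ω_p−ω_c = −(22/13)·(24/35) = -528/455
ω_p = 11/35 − 528/455 = -11/13

-11/13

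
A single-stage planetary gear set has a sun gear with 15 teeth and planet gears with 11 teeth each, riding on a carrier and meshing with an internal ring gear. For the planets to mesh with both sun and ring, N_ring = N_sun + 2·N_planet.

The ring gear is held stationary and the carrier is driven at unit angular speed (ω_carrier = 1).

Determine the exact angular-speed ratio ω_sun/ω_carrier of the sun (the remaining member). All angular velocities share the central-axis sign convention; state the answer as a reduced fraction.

52/15

N_ring = 15 + 2·11 = 37
15(ω_s−ω_c) = −37(ω_r−ω_c),  ω_r=0, ω_c=1
ω_s = 1 − (37/15)(0−1) = 52/15
ω_s/ω_c = 52/15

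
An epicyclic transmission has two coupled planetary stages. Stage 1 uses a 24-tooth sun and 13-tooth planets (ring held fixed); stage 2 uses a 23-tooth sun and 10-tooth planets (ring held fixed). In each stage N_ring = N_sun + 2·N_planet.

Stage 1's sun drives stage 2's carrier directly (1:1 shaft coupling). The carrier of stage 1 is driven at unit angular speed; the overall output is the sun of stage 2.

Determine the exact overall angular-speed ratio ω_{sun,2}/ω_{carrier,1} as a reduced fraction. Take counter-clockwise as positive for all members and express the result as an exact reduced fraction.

Stage 1: N_ring = 24 + 2·13 = 50
Stage 1: 24(ω_s−ω_c) = −50(ω_r−ω_c),  ω_r=0, ω_c=1
Stage 1: ω_s = 1 − (50/24)(0−1) = 37/12
  ⇒ ω_s¹/ω_c¹ = 37/12
Stage 2: N_ring = 23 + 2·10 = 43
Stage 2: 23(ω_s−ω_c) = −43(ω_r−ω_c),  ω_r=0, ω_c=1
Stage 2: ω_s = 1 − (43/23)(0−1) = 66/23
  ⇒ ω_s²/ω_c² = 66/23
Coupling ω_c² = ω_s¹ ⇒ overall = 37/12 × 66/23 = 407/46

407/46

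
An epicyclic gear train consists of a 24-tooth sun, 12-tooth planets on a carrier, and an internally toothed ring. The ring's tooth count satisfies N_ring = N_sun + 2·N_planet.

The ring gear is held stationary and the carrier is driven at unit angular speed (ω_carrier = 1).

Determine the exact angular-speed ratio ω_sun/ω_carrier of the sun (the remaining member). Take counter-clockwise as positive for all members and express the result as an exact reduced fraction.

N_ring = 24 + 2·12 = 48
24(ω_s−ω_c) = −48(ω_r−ω_c),  ω_r=0, ω_c=1
ω_s = 1 − (48/24)(0−1) = 3
ω_s/ω_c = 3

3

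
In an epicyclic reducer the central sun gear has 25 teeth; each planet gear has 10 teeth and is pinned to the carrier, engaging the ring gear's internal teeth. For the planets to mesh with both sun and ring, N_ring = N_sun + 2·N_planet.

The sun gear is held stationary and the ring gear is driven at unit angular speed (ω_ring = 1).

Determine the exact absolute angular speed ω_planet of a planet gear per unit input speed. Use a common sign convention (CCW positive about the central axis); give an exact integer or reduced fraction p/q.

N_ring = 25 + 2·10 = 45
25(ω_s−ω_c) = −45(ω_r−ω_c),  ω_s=0, ω_r=1
25(0−ω_c) = −45(1−ω_c)  ⇒  70ω_c = 45  ⇒  ω_c = 9/14
sun–planet: 25·(0−9/14) = −10·(ω_p−ω_c)  ⇒  ω_p−ω_c = −(25/10)·(-9/14) = 45/28
ω_p = 9/14 + 45/28 = 9/4

9/4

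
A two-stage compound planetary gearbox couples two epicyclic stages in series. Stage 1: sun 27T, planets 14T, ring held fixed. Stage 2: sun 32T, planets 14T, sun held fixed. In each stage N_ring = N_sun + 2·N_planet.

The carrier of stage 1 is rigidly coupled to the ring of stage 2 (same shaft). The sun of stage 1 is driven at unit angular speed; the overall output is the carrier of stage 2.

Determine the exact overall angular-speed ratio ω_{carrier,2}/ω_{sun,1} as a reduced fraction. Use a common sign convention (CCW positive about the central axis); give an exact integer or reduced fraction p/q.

Stage 1: N_ring = 27 + 2·14 = 55
Stage 1: 27(ω_s−ω_c) = −55(ω_r−ω_c),  ω_r=0, ω_s=1
Stage 1: 27(1−ω_c) = −55(0−ω_c)  ⇒  82ω_c = 27  ⇒  ω_c = 27/82
  ⇒ ω_c¹/ω_s¹ = 27/82
Stage 2: N_ring = 32 + 2·14 = 60
Stage 2: 32(ω_s−ω_c) = −60(ω_r−ω_c),  ω_s=0, ω_r=1
Stage 2: 32(0−ω_c) = −60(1−ω_c)  ⇒  92ω_c = 60  ⇒  ω_c = 15/23
  ⇒ ω_c²/ω_r² = 15/23
Coupling ω_r² = ω_c¹ ⇒ overall = 27/82 × 15/23 = 405/1886

405/1886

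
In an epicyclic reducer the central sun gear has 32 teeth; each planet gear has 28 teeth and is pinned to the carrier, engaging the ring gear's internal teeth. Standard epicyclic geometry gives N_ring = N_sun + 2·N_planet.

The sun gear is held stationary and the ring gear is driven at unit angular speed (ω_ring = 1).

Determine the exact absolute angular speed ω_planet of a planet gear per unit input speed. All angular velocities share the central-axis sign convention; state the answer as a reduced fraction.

11/7

N_ring = 32 + 2·28 = 88
32(ω_s−ω_c) = −88(ω_r−ω_c),  ω_s=0, ω_r=1
32(0−ω_c) = −88(1−ω_c)  ⇒  120ω_c = 88  ⇒  ω_c = 11/15
sun–planet: 32·(0−11/15) = −28·(ω_p−ω_c)  ⇒  ω_p−ω_c = −(32/28)·(-11/15) = 88/105
ω_p = 11/15 + 88/105 = 11/7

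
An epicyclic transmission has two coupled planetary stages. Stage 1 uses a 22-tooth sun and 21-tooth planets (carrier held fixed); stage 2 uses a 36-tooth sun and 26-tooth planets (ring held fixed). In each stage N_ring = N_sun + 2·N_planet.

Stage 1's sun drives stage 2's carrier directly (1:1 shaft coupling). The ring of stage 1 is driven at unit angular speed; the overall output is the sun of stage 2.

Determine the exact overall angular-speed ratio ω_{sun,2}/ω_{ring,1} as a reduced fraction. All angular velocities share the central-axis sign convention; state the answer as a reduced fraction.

-992/99

Stage 1: N_ring = 22 + 2·21 = 64
Stage 1: 22(ω_s−ω_c) = −64(ω_r−ω_c),  ω_c=0, ω_r=1
Stage 1: ω_s = 0 − (64/22)(1−0) = -32/11
  ⇒ ω_s¹/ω_r¹ = -32/11
Stage 2: N_ring = 36 + 2·26 = 88
Stage 2: 36(ω_s−ω_c) = −88(ω_r−ω_c),  ω_r=0, ω_c=1
Stage 2: ω_s = 1 − (88/36)(0−1) = 31/9
  ⇒ ω_s²/ω_c² = 31/9
Coupling ω_c² = ω_s¹ ⇒ overall = -32/11 × 31/9 = -992/99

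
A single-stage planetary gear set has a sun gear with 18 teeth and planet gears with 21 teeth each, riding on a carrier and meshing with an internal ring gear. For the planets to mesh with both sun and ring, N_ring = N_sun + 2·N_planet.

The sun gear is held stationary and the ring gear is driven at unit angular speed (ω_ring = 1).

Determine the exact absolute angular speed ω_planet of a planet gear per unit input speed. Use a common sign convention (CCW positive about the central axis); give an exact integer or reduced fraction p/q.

10/7

N_ring = 18 + 2·21 = 60
18(ω_s−ω_c) = −60(ω_r−ω_c),  ω_s=0, ω_r=1
18(0−ω_c) = −60(1−ω_c)  ⇒  78ω_c = 60  ⇒  ω_c = 10/13
sun–planet: 18·(0−10/13) = −21·(ω_p−ω_c)  ⇒  ω_p−ω_c = −(18/21)·(-10/13) = 60/91
ω_p = 10/13 + 60/91 = 10/7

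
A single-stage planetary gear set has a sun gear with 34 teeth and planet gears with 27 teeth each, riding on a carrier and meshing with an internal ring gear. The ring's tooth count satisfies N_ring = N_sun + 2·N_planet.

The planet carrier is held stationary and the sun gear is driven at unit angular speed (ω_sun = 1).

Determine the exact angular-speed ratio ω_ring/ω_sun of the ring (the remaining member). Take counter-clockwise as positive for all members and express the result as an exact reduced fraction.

-17/44

N_ring = 34 + 2·27 = 88
34(ω_s−ω_c) = −88(ω_r−ω_c),  ω_c=0, ω_s=1
ω_r = 0 − (34/88)(1−0) = -17/44
ω_r/ω_s = -17/44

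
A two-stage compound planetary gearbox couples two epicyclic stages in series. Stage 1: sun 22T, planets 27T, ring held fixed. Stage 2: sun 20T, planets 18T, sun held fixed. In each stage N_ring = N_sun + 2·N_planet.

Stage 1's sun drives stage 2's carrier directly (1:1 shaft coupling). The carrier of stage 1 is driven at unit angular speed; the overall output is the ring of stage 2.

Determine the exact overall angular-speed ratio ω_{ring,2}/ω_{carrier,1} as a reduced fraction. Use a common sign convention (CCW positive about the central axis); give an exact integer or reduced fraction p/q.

133/22

Stage 1: N_ring = 22 + 2·27 = 76
Stage 1: 22(ω_s−ω_c) = −76(ω_r−ω_c),  ω_r=0, ω_c=1
Stage 1: ω_s = 1 − (76/22)(0−1) = 49/11
  ⇒ ω_s¹/ω_c¹ = 49/11
Stage 2: N_ring = 20 + 2·18 = 56
Stage 2: 20(ω_s−ω_c) = −56(ω_r−ω_c),  ω_s=0, ω_c=1
Stage 2: ω_r = 1 − (20/56)(0−1) = 19/14
  ⇒ ω_r²/ω_c² = 19/14
Coupling ω_c² = ω_s¹ ⇒ overall = 49/11 × 19/14 = 133/22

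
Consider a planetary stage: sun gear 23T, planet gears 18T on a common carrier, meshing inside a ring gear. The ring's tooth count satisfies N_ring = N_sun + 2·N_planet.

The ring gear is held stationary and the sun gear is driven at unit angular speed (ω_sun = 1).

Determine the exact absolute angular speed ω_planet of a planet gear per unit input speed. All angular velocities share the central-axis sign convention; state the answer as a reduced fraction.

-23/36

N_ring = 23 + 2·18 = 59
23(ω_s−ω_c) = −59(ω_r−ω_c),  ω_r=0, ω_s=1
23(1−ω_c) = −59(0−ω_c)  ⇒  82ω_c = 23  ⇒  ω_c = 23/82
sun–planet: 23·(1−23/82) = −18·(ω_p−ω_c)  ⇒  ω_p−ω_c = −(23/18)·(59/82) = -1357/1476
ω_p = 23/82 − 1357/1476 = -23/36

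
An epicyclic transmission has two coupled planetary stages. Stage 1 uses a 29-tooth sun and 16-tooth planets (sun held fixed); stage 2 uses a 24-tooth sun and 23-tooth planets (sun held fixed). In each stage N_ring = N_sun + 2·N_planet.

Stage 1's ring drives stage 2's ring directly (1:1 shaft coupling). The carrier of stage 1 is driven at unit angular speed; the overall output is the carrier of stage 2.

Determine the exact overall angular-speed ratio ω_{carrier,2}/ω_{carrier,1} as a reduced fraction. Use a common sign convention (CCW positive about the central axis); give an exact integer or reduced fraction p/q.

Stage 1: N_ring = 29 + 2·16 = 61
Stage 1: 29(ω_s−ω_c) = −61(ω_r−ω_c),  ω_s=0, ω_c=1
Stage 1: ω_r = 1 − (29/61)(0−1) = 90/61
  ⇒ ω_r¹/ω_c¹ = 90/61
Stage 2: N_ring = 24 + 2·23 = 70
Stage 2: 24(ω_s−ω_c) = −70(ω_r−ω_c),  ω_s=0, ω_r=1
Stage 2: 24(0−ω_c) = −70(1−ω_c)  ⇒  94ω_c = 70  ⇒  ω_c = 35/47
  ⇒ ω_c²/ω_r² = 35/47
Coupling ω_r² = ω_r¹ ⇒ overall = 90/61 × 35/47 = 3150/2867

3150/2867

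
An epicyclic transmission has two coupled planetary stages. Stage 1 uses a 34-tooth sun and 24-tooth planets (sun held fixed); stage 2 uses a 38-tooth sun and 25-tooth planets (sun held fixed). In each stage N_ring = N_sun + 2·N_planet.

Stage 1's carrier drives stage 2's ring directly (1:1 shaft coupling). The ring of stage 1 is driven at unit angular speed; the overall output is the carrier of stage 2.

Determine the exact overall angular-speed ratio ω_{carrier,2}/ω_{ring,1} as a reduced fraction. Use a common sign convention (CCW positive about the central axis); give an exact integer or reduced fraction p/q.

902/1827

Stage 1: N_ring = 34 + 2·24 = 82
Stage 1: 34(ω_s−ω_c) = −82(ω_r−ω_c),  ω_s=0, ω_r=1
Stage 1: 34(0−ω_c) = −82(1−ω_c)  ⇒  116ω_c = 82  ⇒  ω_c = 41/58
  ⇒ ω_c¹/ω_r¹ = 41/58
Stage 2: N_ring = 38 + 2·25 = 88
Stage 2: 38(ω_s−ω_c) = −88(ω_r−ω_c),  ω_s=0, ω_r=1
Stage 2: 38(0−ω_c) = −88(1−ω_c)  ⇒  126ω_c = 88  ⇒  ω_c = 44/63
  ⇒ ω_c²/ω_r² = 44/63
Coupling ω_r² = ω_c¹ ⇒ overall = 41/58 × 44/63 = 902/1827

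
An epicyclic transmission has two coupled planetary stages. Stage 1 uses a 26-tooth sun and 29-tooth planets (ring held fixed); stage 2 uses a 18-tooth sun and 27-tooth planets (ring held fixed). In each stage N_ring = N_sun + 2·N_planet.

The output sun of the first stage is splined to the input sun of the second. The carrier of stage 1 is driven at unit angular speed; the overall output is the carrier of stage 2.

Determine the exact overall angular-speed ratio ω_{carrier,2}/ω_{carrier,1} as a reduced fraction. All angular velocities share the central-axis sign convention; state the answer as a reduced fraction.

11/13

Stage 1: N_ring = 26 + 2·29 = 84
Stage 1: 26(ω_s−ω_c) = −84(ω_r−ω_c),  ω_r=0, ω_c=1
Stage 1: ω_s = 1 − (84/26)(0−1) = 55/13
  ⇒ ω_s¹/ω_c¹ = 55/13
Stage 2: N_ring = 18 + 2·27 = 72
Stage 2: 18(ω_s−ω_c) = −72(ω_r−ω_c),  ω_r=0, ω_s=1
Stage 2: 18(1−ω_c) = −72(0−ω_c)  ⇒  90ω_c = 18  ⇒  ω_c = 1/5
  ⇒ ω_c²/ω_s² = 1/5
Coupling ω_s² = ω_s¹ ⇒ overall = 55/13 × 1/5 = 11/13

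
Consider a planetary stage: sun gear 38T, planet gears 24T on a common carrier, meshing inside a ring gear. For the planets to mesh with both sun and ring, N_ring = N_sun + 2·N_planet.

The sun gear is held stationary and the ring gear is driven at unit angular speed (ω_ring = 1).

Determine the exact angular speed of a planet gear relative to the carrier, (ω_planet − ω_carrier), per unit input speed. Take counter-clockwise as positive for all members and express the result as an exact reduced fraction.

N_ring = 38 + 2·24 = 86
38(ω_s−ω_c) = −86(ω_r−ω_c),  ω_s=0, ω_r=1
38(0−ω_c) = −86(1−ω_c)  ⇒  124ω_c = 86  ⇒  ω_c = 43/62
sun–planet: 38·(0−43/62) = −24·(ω_p−ω_c)  ⇒  ω_p−ω_c = −(38/24)·(-43/62) = 817/744

817/744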